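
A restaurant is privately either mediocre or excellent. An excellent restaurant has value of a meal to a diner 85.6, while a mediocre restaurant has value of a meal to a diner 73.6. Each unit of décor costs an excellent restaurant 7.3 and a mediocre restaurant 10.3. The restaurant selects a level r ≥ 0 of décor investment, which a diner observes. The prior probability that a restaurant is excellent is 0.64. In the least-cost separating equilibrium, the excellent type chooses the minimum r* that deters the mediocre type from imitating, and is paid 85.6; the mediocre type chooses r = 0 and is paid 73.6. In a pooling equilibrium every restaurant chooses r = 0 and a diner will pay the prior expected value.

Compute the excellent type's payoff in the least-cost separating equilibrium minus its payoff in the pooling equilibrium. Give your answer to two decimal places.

Least-cost separating signal: r* solves 73.6 = 85.6 − 10.3·r*, so r* = (85.6 − 73.6)/10.3 ≈ 1.1650.
Excellent type's separating payoff: 85.6 − 7.3 × r* = 85.6 − 7.3 × (85.6 − 73.6)/10.3 = 85.6 − 87.6/10.3 ≈ 77.0951.
Pooling payoff: 0.64 × 85.6 + 0.36 × 73.6 = 81.28.
Difference: 77.0951 − 81.28 = -4.1849, i.e. -4.18 to two decimal places.
The excellent type would prefer the pooling outcome.

-4.18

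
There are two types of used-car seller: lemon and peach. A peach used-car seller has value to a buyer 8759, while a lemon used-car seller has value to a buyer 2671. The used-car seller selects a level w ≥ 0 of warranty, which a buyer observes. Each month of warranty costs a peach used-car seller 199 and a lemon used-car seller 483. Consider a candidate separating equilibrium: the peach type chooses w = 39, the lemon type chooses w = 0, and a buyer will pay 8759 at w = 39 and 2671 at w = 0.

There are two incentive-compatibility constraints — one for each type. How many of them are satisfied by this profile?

1

Peach type: signal → 8759 − 199 × 39 = 998; deviate to 0 → 2671. IC fails (998 < 2671).
Lemon type: stay at 0 → 2671; mimic → 8759 − 483 × 39 = -10078. IC holds (2671 ≥ -10078).
1 of 2 constraints hold, so this profile is not an equilibrium.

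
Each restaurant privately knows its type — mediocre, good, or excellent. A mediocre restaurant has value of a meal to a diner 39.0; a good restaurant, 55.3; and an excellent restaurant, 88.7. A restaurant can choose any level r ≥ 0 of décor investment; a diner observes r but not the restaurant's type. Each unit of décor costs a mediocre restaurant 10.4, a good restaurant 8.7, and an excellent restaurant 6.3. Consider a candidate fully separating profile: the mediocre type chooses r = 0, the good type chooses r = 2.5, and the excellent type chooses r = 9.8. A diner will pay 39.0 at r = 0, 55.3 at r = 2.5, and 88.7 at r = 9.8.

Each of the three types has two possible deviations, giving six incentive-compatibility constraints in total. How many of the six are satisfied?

Good (own payoff 55.3 − 8.7×2.5 = 33.55): to r=0 gives 39.0 → profitable ✗; to r=9.8 gives 88.7 − 8.7×9.8 = 3.44 → no gain ✓.
Mediocre (own payoff 39.0): to r=2.5 gives 55.3 − 10.4×2.5 = 29.3 → no gain ✓; to r=9.8 gives 88.7 − 10.4×9.8 = -13.22 → no gain ✓.
Excellent (own payoff 88.7 − 6.3×9.8 = 26.96): to r=0 gives 39.0 → profitable ✗; to r=2.5 gives 55.3 − 6.3×2.5 = 39.55 → profitable ✗.
3 of the 6 constraints hold; not an equilibrium.

3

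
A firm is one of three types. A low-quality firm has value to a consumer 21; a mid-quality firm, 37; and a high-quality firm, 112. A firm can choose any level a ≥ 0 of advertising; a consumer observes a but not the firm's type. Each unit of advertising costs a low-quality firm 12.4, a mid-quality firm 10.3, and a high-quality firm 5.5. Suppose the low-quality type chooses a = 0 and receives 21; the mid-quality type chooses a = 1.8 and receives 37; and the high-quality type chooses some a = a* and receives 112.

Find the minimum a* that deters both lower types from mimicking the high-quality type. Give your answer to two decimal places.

Mid-quality type (on-path payoff 37 − 10.3×1.8 = 18.46) won't mimic when 18.46 ≥ 112 − 10.3·a*, i.e. a* ≥ 9.08.
Low-quality type (on-path payoff 21) won't mimic when 21 ≥ 112 − 12.4·a*, i.e. a* ≥ 7.34.
Both must hold, so a* = max(7.34, 9.08) = 9.08. The mid-quality type's constraint binds.

9.08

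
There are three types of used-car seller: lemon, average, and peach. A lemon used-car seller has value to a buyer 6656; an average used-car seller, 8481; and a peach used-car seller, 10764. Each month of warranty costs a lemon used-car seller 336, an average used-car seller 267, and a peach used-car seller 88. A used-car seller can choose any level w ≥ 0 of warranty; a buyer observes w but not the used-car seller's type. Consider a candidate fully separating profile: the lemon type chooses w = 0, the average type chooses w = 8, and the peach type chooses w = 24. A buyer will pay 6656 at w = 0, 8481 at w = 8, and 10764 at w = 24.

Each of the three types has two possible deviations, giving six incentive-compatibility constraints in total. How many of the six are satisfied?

5

Peach (own payoff 10764 − 88×24 = 8652): to w=0 gives 6656 → no gain ✓; to w=8 gives 8481 − 88×8 = 7777 → no gain ✓.
Lemon (own payoff 6656): to w=8 gives 8481 − 336×8 = 5793 → no gain ✓; to w=24 gives 10764 − 336×24 = 2700 → no gain ✓.
Average (own payoff 8481 − 267×8 = 6345): to w=0 gives 6656 → profitable ✗; to w=24 gives 10764 − 267×24 = 4356 → no gain ✓.
5 of the 6 constraints hold; not an equilibrium.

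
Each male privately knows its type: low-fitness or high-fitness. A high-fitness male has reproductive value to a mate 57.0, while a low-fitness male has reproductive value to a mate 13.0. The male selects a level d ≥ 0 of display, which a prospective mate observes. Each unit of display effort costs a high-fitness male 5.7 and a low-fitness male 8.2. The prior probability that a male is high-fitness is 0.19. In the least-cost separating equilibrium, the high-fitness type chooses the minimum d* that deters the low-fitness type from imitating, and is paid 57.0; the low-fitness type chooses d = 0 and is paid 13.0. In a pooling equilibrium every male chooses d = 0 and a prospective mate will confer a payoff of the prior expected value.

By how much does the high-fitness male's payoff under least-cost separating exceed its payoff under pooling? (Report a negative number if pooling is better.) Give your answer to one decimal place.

5.1

Least-cost separating signal: d* solves 13.0 = 57.0 − 8.2·d*, so d* = (57.0 − 13.0)/8.2 ≈ 5.3659.
High-fitness type's separating payoff: 57.0 − 5.7 × d* = 57.0 − 5.7 × (57.0 − 13.0)/8.2 = 57.0 − 250.8/8.2 ≈ 26.415.
Pooling payoff: 0.19 × 57.0 + 0.81 × 13.0 = 21.36.
Difference: 26.415 − 21.36 = 5.055, i.e. 5.1 to one decimal place.
The high-fitness type prefers to separate.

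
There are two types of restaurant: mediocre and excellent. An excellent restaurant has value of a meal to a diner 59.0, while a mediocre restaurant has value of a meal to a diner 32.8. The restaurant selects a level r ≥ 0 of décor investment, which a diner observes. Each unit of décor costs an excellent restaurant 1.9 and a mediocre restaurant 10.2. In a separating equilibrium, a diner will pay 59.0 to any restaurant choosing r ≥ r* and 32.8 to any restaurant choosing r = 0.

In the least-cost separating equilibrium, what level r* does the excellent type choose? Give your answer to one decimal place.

2.6

A mediocre restaurant choosing r = 0 receives 32.8.
Imitating at r* instead would pay 59.0 at cost 10.2·r*, netting 59.0 − 10.2·r*.
Indifference: 32.8 = 59.0 − 10.2·r*, so r* = (59.0 − 32.8) / 10.2 ≈ 2.6.
This is the mediocre type's binding incentive-compatibility constraint; any r ≥ 2.6 sustains separation on that side.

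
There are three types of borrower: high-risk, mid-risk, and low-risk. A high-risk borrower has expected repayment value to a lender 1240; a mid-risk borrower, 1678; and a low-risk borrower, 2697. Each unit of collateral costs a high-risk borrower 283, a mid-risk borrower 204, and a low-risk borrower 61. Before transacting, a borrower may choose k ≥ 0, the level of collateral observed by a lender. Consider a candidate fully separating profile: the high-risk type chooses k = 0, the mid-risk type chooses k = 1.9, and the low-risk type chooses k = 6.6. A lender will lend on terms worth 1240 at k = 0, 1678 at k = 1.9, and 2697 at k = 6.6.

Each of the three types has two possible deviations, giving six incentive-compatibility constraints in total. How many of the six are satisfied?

Mid-risk (own payoff 1678 − 204×1.9 = 1290.4): to k=0 gives 1240 → no gain ✓; to k=6.6 gives 2697 − 204×6.6 = 1350.6 → profitable ✗.
High-risk (own payoff 1240): to k=1.9 gives 1678 − 283×1.9 = 1140.3 → no gain ✓; to k=6.6 gives 2697 − 283×6.6 = 829.2 → no gain ✓.
Low-risk (own payoff 2697 − 61×6.6 = 2294.4): to k=0 gives 1240 → no gain ✓; to k=1.9 gives 1678 − 61×1.9 = 1562.1 → no gain ✓.
5 of the 6 constraints hold; not an equilibrium.

5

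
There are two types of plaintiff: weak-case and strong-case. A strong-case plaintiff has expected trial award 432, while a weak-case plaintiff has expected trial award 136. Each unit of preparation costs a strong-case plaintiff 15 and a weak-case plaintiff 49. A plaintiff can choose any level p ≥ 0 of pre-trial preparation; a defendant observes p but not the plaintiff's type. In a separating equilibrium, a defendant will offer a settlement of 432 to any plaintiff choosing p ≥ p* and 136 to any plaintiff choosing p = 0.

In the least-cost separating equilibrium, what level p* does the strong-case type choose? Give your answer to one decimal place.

6.0

A weak-case plaintiff choosing p = 0 receives 136.
Imitating at p* instead would pay 432 at cost 49·p*, netting 432 − 49·p*.
Indifference: 136 = 432 − 49·p*, so p* = (432 − 136) / 49 ≈ 6.0.
This is the weak-case type's binding incentive-compatibility constraint; any p ≥ 6.0 sustains separation on that side.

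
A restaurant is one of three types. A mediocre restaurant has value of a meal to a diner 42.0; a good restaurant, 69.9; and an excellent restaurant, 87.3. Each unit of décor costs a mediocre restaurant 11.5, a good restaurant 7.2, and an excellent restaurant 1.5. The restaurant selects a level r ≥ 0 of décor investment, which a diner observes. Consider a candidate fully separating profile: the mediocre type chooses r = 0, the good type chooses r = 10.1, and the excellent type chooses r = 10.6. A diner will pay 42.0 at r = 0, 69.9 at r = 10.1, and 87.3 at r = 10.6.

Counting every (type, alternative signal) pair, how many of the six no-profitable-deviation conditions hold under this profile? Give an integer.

Good (own payoff 69.9 − 7.2×10.1 = -2.82): to r=0 gives 42.0 → profitable ✗; to r=10.6 gives 87.3 − 7.2×10.6 = 10.98 → profitable ✗.
Mediocre (own payoff 42.0): to r=10.1 gives 69.9 − 11.5×10.1 = -46.25 → no gain ✓; to r=10.6 gives 87.3 − 11.5×10.6 = -34.6 → no gain ✓.
Excellent (own payoff 87.3 − 1.5×10.6 = 71.4): to r=0 gives 42.0 → no gain ✓; to r=10.1 gives 69.9 − 1.5×10.1 = 54.75 → no gain ✓.
4 of the 6 constraints hold; not an equilibrium.

4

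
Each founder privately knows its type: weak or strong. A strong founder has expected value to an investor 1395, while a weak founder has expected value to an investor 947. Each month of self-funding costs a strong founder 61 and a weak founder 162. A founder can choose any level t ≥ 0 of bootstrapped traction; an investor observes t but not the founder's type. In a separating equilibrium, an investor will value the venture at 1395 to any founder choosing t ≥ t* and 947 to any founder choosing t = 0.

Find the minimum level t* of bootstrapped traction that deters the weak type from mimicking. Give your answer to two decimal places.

A weak founder choosing t = 0 receives 947.
Imitating at t* instead would pay 1395 at cost 162·t*, netting 1395 − 162·t*.
Indifference: 947 = 1395 − 162·t*, so t* = (1395 − 947) / 162 ≈ 2.77.
This is the weak type's binding incentive-compatibility constraint; any t ≥ 2.77 sustains separation on that side.

2.77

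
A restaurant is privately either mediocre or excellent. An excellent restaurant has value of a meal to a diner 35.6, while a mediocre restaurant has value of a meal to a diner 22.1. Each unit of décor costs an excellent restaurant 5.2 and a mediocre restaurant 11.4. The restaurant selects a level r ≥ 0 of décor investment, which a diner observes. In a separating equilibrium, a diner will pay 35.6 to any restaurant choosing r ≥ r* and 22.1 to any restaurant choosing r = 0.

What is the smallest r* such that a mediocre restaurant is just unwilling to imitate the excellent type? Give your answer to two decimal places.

1.18

A mediocre restaurant choosing r = 0 receives 22.1.
Imitating at r* instead would pay 35.6 at cost 11.4·r*, netting 35.6 − 11.4·r*.
Indifference: 22.1 = 35.6 − 11.4·r*, so r* = (35.6 − 22.1) / 11.4 ≈ 1.18.
At r* the mediocre type's incentive constraint just binds; the excellent type strictly prefers r* since its per-unit cost is lower.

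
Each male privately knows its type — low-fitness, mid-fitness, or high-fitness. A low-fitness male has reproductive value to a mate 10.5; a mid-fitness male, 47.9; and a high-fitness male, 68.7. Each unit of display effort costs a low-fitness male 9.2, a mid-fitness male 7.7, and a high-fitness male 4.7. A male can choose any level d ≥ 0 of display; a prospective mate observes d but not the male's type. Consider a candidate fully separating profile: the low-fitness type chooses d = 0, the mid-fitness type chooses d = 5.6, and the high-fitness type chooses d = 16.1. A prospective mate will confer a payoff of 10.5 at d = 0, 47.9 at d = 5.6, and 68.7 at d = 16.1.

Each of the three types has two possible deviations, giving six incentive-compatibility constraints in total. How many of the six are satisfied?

3

Mid-fitness (own payoff 47.9 − 7.7×5.6 = 4.78): to d=0 gives 10.5 → profitable ✗; to d=16.1 gives 68.7 − 7.7×16.1 = -55.27 → no gain ✓.
High-fitness (own payoff 68.7 − 4.7×16.1 = -6.97): to d=0 gives 10.5 → profitable ✗; to d=5.6 gives 47.9 − 4.7×5.6 = 21.58 → profitable ✗.
Low-fitness (own payoff 10.5): to d=5.6 gives 47.9 − 9.2×5.6 = -3.62 → no gain ✓; to d=16.1 gives 68.7 − 9.2×16.1 = -79.42 → no gain ✓.
3 of the 6 constraints hold; not an equilibrium.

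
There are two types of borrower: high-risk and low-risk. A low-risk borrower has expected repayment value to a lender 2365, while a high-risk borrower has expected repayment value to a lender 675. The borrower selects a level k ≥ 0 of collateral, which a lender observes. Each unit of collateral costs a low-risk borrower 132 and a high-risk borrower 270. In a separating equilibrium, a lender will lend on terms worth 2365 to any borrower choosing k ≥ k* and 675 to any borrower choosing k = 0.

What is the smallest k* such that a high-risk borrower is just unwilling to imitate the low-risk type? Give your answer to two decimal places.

6.26

A high-risk borrower choosing k = 0 receives 675.
Imitating at k* instead would pay 2365 at cost 270·k*, netting 2365 − 270·k*.
Indifference: 675 = 2365 − 270·k*, so k* = (2365 − 675) / 270 ≈ 6.26.
This is the high-risk type's binding incentive-compatibility constraint; any k ≥ 6.26 sustains separation on that side.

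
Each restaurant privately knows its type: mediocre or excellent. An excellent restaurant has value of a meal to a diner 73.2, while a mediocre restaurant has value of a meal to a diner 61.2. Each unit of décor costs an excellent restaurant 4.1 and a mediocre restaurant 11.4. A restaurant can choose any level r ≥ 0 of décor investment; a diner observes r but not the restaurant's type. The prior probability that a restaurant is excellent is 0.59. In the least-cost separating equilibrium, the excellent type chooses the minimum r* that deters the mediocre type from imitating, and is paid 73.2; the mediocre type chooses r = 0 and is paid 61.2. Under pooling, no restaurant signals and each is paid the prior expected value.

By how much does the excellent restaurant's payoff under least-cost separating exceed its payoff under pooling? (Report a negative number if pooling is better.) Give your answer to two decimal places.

Least-cost separating signal: r* solves 61.2 = 73.2 − 11.4·r*, so r* = (73.2 − 61.2)/11.4 ≈ 1.0526.
Excellent type's separating payoff: 73.2 − 4.1 × r* = 73.2 − 4.1 × (73.2 − 61.2)/11.4 = 73.2 − 49.2/11.4 ≈ 68.8842.
Pooling payoff: 0.59 × 73.2 + 0.41 × 61.2 = 68.28.
Difference: 68.8842 − 68.28 = 0.6042, i.e. 0.60 to two decimal places.
The excellent type prefers to separate.

0.60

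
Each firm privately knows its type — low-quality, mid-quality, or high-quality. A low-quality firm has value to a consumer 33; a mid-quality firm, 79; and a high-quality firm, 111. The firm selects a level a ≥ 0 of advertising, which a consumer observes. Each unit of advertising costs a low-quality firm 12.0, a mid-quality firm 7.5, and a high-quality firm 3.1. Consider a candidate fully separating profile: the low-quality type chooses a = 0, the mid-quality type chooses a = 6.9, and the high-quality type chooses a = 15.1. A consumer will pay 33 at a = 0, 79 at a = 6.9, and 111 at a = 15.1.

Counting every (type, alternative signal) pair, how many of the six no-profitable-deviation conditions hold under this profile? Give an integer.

Mid-quality (own payoff 79 − 7.5×6.9 = 27.25): to a=0 gives 33 → profitable ✗; to a=15.1 gives 111 − 7.5×15.1 = -2.25 → no gain ✓.
High-quality (own payoff 111 − 3.1×15.1 = 64.19): to a=0 gives 33 → no gain ✓; to a=6.9 gives 79 − 3.1×6.9 = 57.61 → no gain ✓.
Low-quality (own payoff 33): to a=6.9 gives 79 − 12.0×6.9 = -3.8 → no gain ✓; to a=15.1 gives 111 − 12.0×15.1 = -70.2 → no gain ✓.
5 of the 6 constraints hold; not an equilibrium.

5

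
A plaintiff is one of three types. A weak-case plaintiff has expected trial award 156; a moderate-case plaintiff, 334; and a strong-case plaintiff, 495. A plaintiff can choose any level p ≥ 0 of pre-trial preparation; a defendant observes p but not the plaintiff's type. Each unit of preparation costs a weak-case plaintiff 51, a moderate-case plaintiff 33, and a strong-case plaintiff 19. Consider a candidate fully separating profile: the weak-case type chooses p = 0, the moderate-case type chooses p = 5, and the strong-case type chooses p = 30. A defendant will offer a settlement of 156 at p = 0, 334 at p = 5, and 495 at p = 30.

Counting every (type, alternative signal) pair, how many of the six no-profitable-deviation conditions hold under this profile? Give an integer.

4

Moderate-case (own payoff 334 − 33×5 = 169): to p=0 gives 156 → no gain ✓; to p=30 gives 495 − 33×30 = -495 → no gain ✓.
Strong-case (own payoff 495 − 19×30 = -75): to p=0 gives 156 → profitable ✗; to p=5 gives 334 − 19×5 = 239 → profitable ✗.
Weak-case (own payoff 156): to p=5 gives 334 − 51×5 = 79 → no gain ✓; to p=30 gives 495 − 51×30 = -1035 → no gain ✓.
4 of the 6 constraints hold; not an equilibrium.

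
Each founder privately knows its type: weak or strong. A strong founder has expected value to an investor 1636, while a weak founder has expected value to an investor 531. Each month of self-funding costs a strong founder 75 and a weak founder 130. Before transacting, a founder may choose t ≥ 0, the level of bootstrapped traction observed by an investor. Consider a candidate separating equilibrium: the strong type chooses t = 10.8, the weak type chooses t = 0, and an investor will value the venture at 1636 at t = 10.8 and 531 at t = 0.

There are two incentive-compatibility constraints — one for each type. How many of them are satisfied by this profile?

2

Strong type: signal → 1636 − 75 × 10.8 = 826; deviate to 0 → 531. IC holds (826 ≥ 531).
Weak type: stay at 0 → 531; mimic → 1636 − 130 × 10.8 = 232. IC holds (531 ≥ 232).
2 of 2 constraints hold, so this is a separating equilibrium.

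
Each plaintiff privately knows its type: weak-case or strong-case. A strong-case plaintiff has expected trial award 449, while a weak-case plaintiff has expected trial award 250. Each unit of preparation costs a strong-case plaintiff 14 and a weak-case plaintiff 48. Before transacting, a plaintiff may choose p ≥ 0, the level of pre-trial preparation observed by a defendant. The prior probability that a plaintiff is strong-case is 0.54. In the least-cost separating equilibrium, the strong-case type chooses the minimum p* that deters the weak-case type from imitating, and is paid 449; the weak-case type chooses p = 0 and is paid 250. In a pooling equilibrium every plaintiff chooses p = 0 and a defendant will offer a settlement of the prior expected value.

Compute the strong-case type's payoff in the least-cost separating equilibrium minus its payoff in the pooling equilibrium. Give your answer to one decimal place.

33.5

Least-cost separating signal: p* solves 250 = 449 − 48·p*, so p* = (449 − 250)/48 ≈ 4.1458.
Strong-case type's separating payoff: 449 − 14 × p* = 449 − 14 × (449 − 250)/48 = 449 − 2786/48 ≈ 390.958.
Pooling payoff: 0.54 × 449 + 0.46 × 250 = 357.46.
Difference: 390.958 − 357.46 = 33.498, i.e. 33.5 to one decimal place.
The strong-case type prefers to separate.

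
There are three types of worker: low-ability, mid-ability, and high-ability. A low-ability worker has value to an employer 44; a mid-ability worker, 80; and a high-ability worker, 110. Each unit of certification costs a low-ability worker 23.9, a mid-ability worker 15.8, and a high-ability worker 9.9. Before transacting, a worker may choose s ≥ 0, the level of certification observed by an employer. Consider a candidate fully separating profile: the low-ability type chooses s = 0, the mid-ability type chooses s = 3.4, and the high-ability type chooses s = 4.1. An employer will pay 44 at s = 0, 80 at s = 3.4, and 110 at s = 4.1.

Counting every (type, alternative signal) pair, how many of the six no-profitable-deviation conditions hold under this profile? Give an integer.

High-ability (own payoff 110 − 9.9×4.1 = 69.41): to s=0 gives 44 → no gain ✓; to s=3.4 gives 80 − 9.9×3.4 = 46.34 → no gain ✓.
Mid-ability (own payoff 80 − 15.8×3.4 = 26.28): to s=0 gives 44 → profitable ✗; to s=4.1 gives 110 − 15.8×4.1 = 45.22 → profitable ✗.
Low-ability (own payoff 44): to s=3.4 gives 80 − 23.9×3.4 = -1.26 → no gain ✓; to s=4.1 gives 110 − 23.9×4.1 = 12.01 → no gain ✓.
4 of the 6 constraints hold; not an equilibrium.

4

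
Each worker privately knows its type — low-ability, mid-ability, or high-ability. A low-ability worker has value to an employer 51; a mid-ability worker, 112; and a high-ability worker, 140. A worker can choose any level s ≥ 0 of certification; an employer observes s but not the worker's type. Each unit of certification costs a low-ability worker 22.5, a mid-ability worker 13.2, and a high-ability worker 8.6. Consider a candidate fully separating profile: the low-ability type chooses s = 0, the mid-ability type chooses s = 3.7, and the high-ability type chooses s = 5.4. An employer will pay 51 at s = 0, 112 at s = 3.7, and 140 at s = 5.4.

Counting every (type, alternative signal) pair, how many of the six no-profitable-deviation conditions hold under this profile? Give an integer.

Mid-ability (own payoff 112 − 13.2×3.7 = 63.16): to s=0 gives 51 → no gain ✓; to s=5.4 gives 140 − 13.2×5.4 = 68.72 → profitable ✗.
High-ability (own payoff 140 − 8.6×5.4 = 93.56): to s=0 gives 51 → no gain ✓; to s=3.7 gives 112 − 8.6×3.7 = 80.18 → no gain ✓.
Low-ability (own payoff 51): to s=3.7 gives 112 − 22.5×3.7 = 28.75 → no gain ✓; to s=5.4 gives 140 − 22.5×5.4 = 18.5 → no gain ✓.
5 of the 6 constraints hold; not an equilibrium.

5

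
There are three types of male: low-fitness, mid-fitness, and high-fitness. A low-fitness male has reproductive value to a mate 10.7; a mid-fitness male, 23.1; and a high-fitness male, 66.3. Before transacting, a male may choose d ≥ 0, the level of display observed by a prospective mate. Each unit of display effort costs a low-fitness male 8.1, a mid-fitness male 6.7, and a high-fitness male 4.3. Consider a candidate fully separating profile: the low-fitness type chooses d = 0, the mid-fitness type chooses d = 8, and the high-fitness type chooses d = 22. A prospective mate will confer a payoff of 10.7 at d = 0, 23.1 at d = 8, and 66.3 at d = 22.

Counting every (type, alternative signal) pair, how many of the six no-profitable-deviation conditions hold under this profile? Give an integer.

3

Low-fitness (own payoff 10.7): to d=8 gives 23.1 − 8.1×8 = -41.7 → no gain ✓; to d=22 gives 66.3 − 8.1×22 = -111.9 → no gain ✓.
High-fitness (own payoff 66.3 − 4.3×22 = -28.3): to d=0 gives 10.7 → profitable ✗; to d=8 gives 23.1 − 4.3×8 = -11.3 → profitable ✗.
Mid-fitness (own payoff 23.1 − 6.7×8 = -30.5): to d=0 gives 10.7 → profitable ✗; to d=22 gives 66.3 − 6.7×22 = -81.1 → no gain ✓.
3 of the 6 constraints hold; not an equilibrium.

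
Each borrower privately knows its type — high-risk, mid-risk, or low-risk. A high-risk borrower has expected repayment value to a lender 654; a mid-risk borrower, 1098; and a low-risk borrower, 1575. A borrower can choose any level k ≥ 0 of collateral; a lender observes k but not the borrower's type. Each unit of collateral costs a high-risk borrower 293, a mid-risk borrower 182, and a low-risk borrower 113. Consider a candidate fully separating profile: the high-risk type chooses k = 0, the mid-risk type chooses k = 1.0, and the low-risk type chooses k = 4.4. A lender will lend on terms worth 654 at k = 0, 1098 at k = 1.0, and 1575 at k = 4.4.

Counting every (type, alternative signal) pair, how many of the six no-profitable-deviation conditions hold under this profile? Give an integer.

5

Low-risk (own payoff 1575 − 113×4.4 = 1077.8): to k=0 gives 654 → no gain ✓; to k=1.0 gives 1098 − 113×1.0 = 985 → no gain ✓.
High-risk (own payoff 654): to k=1.0 gives 1098 − 293×1.0 = 805 → profitable ✗; to k=4.4 gives 1575 − 293×4.4 = 285.8 → no gain ✓.
Mid-risk (own payoff 1098 − 182×1.0 = 916): to k=0 gives 654 → no gain ✓; to k=4.4 gives 1575 − 182×4.4 = 774.2 → no gain ✓.
5 of the 6 constraints hold; not an equilibrium.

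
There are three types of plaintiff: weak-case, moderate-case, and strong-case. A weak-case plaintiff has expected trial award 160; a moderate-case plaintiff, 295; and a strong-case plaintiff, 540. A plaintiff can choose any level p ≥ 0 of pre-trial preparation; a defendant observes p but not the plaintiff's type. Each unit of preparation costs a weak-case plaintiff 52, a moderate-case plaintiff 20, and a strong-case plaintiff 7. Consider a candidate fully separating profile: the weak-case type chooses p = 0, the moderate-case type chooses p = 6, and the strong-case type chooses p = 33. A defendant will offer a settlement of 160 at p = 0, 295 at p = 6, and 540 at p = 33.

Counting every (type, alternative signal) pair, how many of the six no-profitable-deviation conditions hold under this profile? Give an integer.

6

Moderate-case (own payoff 295 − 20×6 = 175): to p=0 gives 160 → no gain ✓; to p=33 gives 540 − 20×33 = -120 → no gain ✓.
Weak-case (own payoff 160): to p=6 gives 295 − 52×6 = -17 → no gain ✓; to p=33 gives 540 − 52×33 = -1176 → no gain ✓.
Strong-case (own payoff 540 − 7×33 = 309): to p=0 gives 160 → no gain ✓; to p=6 gives 295 − 7×6 = 253 → no gain ✓.
6 of the 6 constraints hold; this profile is a separating equilibrium.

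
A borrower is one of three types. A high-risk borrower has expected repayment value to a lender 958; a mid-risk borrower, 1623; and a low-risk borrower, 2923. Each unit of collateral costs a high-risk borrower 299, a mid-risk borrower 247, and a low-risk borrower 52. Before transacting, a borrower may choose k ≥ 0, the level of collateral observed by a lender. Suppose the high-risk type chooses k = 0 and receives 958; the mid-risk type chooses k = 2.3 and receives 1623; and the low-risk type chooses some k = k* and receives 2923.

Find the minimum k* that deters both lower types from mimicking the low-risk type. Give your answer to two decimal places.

7.56

High-risk type (on-path payoff 958) won't mimic when 958 ≥ 2923 − 299·k*, i.e. k* ≥ 6.57.
Mid-risk type (on-path payoff 1623 − 247×2.3 = 1054.9) won't mimic when 1054.9 ≥ 2923 − 247·k*, i.e. k* ≥ 7.56.
Both must hold, so k* = max(6.57, 7.56) = 7.56. The mid-risk type's constraint binds.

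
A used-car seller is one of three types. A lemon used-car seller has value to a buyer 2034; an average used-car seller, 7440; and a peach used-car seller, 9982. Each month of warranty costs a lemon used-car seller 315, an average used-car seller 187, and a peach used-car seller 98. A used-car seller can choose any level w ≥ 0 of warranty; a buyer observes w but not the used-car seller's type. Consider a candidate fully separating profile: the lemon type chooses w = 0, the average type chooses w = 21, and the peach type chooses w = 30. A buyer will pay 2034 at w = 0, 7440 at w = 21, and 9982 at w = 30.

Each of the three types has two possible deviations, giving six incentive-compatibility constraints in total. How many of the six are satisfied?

Lemon (own payoff 2034): to w=21 gives 7440 − 315×21 = 825 → no gain ✓; to w=30 gives 9982 − 315×30 = 532 → no gain ✓.
Peach (own payoff 9982 − 98×30 = 7042): to w=0 gives 2034 → no gain ✓; to w=21 gives 7440 − 98×21 = 5382 → no gain ✓.
Average (own payoff 7440 − 187×21 = 3513): to w=0 gives 2034 → no gain ✓; to w=30 gives 9982 − 187×30 = 4372 → profitable ✗.
5 of the 6 constraints hold; not an equilibrium.

5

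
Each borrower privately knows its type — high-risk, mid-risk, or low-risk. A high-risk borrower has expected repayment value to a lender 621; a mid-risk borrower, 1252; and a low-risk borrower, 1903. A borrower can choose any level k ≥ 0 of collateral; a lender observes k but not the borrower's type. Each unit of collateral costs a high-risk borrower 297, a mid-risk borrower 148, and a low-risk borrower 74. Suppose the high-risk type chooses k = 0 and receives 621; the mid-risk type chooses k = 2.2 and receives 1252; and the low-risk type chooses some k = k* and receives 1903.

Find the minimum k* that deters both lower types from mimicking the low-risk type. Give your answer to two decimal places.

6.60

High-risk type (on-path payoff 621) won't mimic when 621 ≥ 1903 − 297·k*, i.e. k* ≥ 4.32.
Mid-risk type (on-path payoff 1252 − 148×2.2 = 926.4) won't mimic when 926.4 ≥ 1903 − 148·k*, i.e. k* ≥ 6.60.
Both must hold, so k* = max(4.32, 6.60) = 6.60. The mid-risk type's constraint binds.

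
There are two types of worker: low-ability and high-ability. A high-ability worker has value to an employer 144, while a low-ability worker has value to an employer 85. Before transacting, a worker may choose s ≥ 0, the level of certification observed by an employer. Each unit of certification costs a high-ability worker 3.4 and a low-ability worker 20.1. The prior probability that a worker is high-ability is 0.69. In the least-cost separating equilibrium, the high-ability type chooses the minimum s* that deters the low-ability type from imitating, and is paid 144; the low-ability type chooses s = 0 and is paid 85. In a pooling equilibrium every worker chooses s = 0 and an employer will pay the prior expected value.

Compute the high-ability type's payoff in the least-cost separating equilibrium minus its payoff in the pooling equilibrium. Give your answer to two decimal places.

Least-cost separating signal: s* solves 85 = 144 − 20.1·s*, so s* = (144 − 85)/20.1 ≈ 2.9353.
High-ability type's separating payoff: 144 − 3.4 × s* = 144 − 3.4 × (144 − 85)/20.1 = 144 − 200.6/20.1 ≈ 134.0199.
Pooling payoff: 0.69 × 144 + 0.31 × 85 = 125.71.
Difference: 134.0199 − 125.71 = 8.3099, i.e. 8.31 to two decimal places.
The high-ability type prefers to separate.

8.31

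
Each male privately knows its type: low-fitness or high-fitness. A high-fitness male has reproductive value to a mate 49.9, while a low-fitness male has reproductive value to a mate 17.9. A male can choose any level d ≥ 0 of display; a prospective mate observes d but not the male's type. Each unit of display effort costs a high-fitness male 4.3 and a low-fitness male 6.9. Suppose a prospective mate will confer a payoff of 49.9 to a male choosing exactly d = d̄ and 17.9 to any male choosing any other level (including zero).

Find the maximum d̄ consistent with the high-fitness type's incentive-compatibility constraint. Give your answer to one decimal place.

7.4

Choosing d̄ yields the high-fitness type 49.9 − 4.3·d̄; choosing zero yields 17.9.
The high-fitness type is indifferent at 49.9 − 4.3·d̄ = 17.9, i.e. d̄ = (49.9 − 17.9) / 4.3 ≈ 7.4.
For any d̄ above 7.4 the high-fitness type would rather pool at zero, so separation collapses.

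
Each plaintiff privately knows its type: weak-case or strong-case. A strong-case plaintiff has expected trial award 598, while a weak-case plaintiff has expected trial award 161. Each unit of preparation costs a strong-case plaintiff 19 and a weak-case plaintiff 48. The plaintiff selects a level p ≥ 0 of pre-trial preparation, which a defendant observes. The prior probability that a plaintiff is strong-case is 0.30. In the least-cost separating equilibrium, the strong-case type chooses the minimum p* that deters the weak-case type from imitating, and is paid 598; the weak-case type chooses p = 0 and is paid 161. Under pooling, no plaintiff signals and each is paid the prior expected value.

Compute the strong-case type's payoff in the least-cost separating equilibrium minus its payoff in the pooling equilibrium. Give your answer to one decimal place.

132.9

Least-cost separating signal: p* solves 161 = 598 − 48·p*, so p* = (598 − 161)/48 ≈ 9.1042.
Strong-case type's separating payoff: 598 − 19 × p* = 598 − 19 × (598 − 161)/48 = 598 − 8303/48 ≈ 425.021.
Pooling payoff: 0.30 × 598 + 0.70 × 161 = 292.1.
Difference: 425.021 − 292.1 = 132.921, i.e. 132.9 to one decimal place.
The strong-case type prefers to separate.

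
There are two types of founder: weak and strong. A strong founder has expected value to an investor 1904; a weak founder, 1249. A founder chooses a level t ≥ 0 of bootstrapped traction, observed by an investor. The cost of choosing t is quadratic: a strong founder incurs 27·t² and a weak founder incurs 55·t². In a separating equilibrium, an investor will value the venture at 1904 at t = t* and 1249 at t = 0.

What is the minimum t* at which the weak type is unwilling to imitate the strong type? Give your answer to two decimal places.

The weak type at t = 0 receives 1249; imitating at t* yields 1904 − 55·t*².
Indifference: 1249 = 1904 − 55·t*², so t*² = (1904 − 1249) / 55 ≈ 11.9091.
t* = √11.9091 ≈ 3.45.

3.45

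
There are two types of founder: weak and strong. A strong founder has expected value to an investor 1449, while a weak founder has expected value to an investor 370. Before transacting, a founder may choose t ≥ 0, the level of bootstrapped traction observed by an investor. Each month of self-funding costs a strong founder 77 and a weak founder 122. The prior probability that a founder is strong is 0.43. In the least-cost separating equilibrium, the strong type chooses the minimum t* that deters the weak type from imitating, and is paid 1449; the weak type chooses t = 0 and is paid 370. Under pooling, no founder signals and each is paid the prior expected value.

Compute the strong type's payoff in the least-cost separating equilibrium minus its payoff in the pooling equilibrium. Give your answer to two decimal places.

-65.98

Least-cost separating signal: t* solves 370 = 1449 − 122·t*, so t* = (1449 − 370)/122 ≈ 8.8443.
Strong type's separating payoff: 1449 − 77 × t* = 1449 − 77 × (1449 − 370)/122 = 1449 − 83083/122 ≈ 767.9918.
Pooling payoff: 0.43 × 1449 + 0.57 × 370 = 833.97.
Difference: 767.9918 − 833.97 = -65.9782, i.e. -65.98 to two decimal places.
The strong type would prefer the pooling outcome.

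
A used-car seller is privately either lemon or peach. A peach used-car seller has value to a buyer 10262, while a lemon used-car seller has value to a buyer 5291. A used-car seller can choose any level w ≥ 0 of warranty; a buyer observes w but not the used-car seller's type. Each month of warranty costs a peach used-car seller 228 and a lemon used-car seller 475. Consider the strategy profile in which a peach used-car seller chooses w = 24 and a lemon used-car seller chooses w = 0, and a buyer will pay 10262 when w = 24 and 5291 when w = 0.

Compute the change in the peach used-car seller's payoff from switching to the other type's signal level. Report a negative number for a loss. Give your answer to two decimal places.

Playing w = 24 the peach used-car seller receives 10262 − 228 × 24 = 4790.
Deviating to w = 0 yields 5291 instead.
Gain from deviating: 5291 − 4790 = 501.00.
The gain is positive, so the peach type's incentive-compatibility constraint is violated — this profile is not a separating equilibrium.

501.00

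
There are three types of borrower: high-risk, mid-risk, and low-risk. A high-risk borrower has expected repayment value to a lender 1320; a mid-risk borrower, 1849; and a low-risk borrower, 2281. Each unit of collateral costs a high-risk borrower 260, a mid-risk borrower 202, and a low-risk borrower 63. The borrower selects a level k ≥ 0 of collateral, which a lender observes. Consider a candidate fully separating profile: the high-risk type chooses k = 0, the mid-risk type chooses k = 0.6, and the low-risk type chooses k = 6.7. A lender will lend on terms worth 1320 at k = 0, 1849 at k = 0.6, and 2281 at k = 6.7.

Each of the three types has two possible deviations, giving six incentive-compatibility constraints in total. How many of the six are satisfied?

5

Low-risk (own payoff 2281 − 63×6.7 = 1858.9): to k=0 gives 1320 → no gain ✓; to k=0.6 gives 1849 − 63×0.6 = 1811.2 → no gain ✓.
Mid-risk (own payoff 1849 − 202×0.6 = 1727.8): to k=0 gives 1320 → no gain ✓; to k=6.7 gives 2281 − 202×6.7 = 927.6 → no gain ✓.
High-risk (own payoff 1320): to k=0.6 gives 1849 − 260×0.6 = 1693 → profitable ✗; to k=6.7 gives 2281 − 260×6.7 = 539 → no gain ✓.
5 of the 6 constraints hold; not an equilibrium.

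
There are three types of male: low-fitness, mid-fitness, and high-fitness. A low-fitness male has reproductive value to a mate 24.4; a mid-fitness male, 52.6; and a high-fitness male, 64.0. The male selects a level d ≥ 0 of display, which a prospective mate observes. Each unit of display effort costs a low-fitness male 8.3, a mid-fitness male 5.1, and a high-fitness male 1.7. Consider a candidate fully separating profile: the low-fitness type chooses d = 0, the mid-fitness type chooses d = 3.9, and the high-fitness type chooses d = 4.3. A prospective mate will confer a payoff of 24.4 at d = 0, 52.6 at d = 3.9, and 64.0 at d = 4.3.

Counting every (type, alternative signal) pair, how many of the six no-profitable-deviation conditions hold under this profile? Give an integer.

4

High-fitness (own payoff 64.0 − 1.7×4.3 = 56.69): to d=0 gives 24.4 → no gain ✓; to d=3.9 gives 52.6 − 1.7×3.9 = 45.97 → no gain ✓.
Mid-fitness (own payoff 52.6 − 5.1×3.9 = 32.71): to d=0 gives 24.4 → no gain ✓; to d=4.3 gives 64.0 − 5.1×4.3 = 42.07 → profitable ✗.
Low-fitness (own payoff 24.4): to d=3.9 gives 52.6 − 8.3×3.9 = 20.23 → no gain ✓; to d=4.3 gives 64.0 − 8.3×4.3 = 28.31 → profitable ✗.
4 of the 6 constraints hold; not an equilibrium.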